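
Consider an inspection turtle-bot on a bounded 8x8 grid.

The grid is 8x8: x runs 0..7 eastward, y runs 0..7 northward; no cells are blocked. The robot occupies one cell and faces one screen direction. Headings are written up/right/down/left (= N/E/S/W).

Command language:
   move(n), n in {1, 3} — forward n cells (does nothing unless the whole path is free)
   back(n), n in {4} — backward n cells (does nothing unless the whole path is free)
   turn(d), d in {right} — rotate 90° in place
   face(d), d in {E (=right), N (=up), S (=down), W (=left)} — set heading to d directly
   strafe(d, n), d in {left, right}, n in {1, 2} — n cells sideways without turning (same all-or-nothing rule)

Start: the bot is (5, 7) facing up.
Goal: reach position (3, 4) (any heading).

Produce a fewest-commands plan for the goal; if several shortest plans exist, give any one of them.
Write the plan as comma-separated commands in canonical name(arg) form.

strafe(left, 2), back(4), move(1)

start: (5, 7) facing up
[1] after strafe(left, 2): (3, 7) facing up
[2] after back(4): (3, 3) facing up
[3] after move(1): (3, 4) facing up
minimal: 3 command(s), checked below 3.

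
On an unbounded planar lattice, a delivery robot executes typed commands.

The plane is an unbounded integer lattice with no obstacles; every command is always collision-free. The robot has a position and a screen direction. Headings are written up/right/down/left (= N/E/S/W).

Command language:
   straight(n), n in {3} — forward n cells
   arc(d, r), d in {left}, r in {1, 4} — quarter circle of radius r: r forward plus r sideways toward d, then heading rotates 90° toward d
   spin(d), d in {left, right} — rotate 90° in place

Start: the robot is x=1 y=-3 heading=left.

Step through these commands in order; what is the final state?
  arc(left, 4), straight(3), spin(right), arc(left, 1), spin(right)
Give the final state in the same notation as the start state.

x=-4 y=-11 heading=left

begin: x=1 y=-3 heading=left
t=1 arc(left, 4) ⇒ x=-3 y=-7 heading=down
t=2 straight(3) ⇒ x=-3 y=-10 heading=down
t=3 spin(right) ⇒ x=-3 y=-10 heading=left
t=4 arc(left, 1) ⇒ x=-4 y=-11 heading=down
t=5 spin(right) ⇒ x=-4 y=-11 heading=left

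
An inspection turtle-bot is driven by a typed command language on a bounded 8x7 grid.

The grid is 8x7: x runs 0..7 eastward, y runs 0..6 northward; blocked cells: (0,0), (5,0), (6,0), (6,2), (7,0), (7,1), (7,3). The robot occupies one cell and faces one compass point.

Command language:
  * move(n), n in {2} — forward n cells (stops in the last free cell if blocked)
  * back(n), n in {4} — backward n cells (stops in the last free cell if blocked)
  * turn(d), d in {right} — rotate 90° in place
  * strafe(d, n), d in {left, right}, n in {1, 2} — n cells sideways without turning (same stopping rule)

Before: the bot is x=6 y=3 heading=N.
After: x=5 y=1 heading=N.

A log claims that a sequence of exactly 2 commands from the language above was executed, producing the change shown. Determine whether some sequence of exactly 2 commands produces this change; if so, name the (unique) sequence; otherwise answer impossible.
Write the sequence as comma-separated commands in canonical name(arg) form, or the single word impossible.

key: order matters: swapping strafe(left, 1) and back(4) lands elsewhere
start: x=6 y=3 heading=N
step 1 (strafe(left, 1)): x=5 y=3 heading=N
step 2 (back(4)): x=5 y=1 heading=N
no other 2-command option fits: unique.

strafe(left, 1), back(4)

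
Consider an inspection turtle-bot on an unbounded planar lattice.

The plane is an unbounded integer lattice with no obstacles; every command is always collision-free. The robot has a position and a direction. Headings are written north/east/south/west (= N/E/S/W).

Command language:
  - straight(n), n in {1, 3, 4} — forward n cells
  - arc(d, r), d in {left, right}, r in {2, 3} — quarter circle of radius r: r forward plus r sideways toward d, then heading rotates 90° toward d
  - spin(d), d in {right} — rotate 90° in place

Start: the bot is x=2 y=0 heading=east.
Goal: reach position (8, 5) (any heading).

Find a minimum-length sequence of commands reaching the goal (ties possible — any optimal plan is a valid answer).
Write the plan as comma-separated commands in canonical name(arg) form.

initial: x=2 y=0 heading=east
step 1 (arc(left, 3)): x=5 y=3 heading=north
step 2 (arc(right, 2)): x=7 y=5 heading=east
step 3 (straight(1)): x=8 y=5 heading=east
nothing shorter than 3 reaches the goal.

arc(left, 3), arc(right, 2), straight(1)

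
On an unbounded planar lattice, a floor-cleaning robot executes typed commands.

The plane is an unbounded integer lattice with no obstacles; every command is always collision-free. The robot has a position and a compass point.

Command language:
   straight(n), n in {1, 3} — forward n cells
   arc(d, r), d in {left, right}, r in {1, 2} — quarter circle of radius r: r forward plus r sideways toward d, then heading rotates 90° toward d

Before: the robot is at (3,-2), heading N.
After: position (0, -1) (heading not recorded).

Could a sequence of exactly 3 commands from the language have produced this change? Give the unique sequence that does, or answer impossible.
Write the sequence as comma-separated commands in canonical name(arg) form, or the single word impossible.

key: running straight(1) before arc(left, 1) would end elsewhere — order is forced
t0: at (3,-2), heading N
[1] after arc(left, 1): at (2,-1), heading W
[2] after straight(1): at (1,-1), heading W
[3] after straight(1): at (0,-1), heading W
all 216 alternatives checked — unique.

arc(left, 1), straight(1), straight(1)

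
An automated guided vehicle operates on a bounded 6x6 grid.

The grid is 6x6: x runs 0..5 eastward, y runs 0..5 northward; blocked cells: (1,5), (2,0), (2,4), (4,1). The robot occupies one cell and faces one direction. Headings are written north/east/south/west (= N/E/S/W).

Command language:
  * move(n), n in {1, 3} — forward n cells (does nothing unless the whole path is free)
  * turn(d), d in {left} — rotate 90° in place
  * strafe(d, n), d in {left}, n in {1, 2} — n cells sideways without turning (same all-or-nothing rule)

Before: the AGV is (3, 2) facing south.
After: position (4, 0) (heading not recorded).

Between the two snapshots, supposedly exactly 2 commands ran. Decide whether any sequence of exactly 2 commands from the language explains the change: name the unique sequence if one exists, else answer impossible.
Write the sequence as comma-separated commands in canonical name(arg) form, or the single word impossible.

no 2-step route produces this change.

impossible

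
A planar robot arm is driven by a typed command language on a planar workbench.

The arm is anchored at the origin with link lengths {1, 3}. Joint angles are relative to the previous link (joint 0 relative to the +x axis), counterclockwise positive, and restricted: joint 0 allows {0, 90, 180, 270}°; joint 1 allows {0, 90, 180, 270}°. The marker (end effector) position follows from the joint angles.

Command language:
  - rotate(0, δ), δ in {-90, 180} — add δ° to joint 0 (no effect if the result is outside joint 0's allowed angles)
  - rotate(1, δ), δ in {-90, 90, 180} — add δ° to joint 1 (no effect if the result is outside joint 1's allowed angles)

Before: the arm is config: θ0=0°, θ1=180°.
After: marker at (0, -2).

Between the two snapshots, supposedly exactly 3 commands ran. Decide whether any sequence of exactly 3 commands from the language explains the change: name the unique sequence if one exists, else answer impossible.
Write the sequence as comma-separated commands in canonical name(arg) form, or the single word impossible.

t0: config: θ0=0°, θ1=180°
1. rotate(0, -90) → config: θ0=270°, θ1=180°
2. rotate(0, -90) → config: θ0=180°, θ1=180°
3. rotate(0, -90) → config: θ0=90°, θ1=180°
no rival 3-sequence matches.

rotate(0, -90), rotate(0, -90), rotate(0, -90)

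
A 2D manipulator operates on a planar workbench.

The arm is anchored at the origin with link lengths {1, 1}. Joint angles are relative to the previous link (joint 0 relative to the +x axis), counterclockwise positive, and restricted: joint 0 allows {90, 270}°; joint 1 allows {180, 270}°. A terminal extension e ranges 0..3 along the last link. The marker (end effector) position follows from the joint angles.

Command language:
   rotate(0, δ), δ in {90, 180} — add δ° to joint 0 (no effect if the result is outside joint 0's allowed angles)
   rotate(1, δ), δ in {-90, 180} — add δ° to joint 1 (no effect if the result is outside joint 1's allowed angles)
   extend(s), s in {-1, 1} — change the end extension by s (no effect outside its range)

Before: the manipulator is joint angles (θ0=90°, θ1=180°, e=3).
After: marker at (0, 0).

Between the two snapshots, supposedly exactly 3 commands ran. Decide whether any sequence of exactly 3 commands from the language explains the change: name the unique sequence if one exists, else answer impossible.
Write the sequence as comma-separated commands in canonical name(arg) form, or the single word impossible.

extend(-1), extend(-1), extend(-1)

start: joint angles (θ0=90°, θ1=180°, e=3)
step 1 (extend(-1)): joint angles (θ0=90°, θ1=180°, e=2)
step 2 (extend(-1)): joint angles (θ0=90°, θ1=180°, e=1)
step 3 (extend(-1)): joint angles (θ0=90°, θ1=180°, e=0)
all 216 alternatives checked — unique.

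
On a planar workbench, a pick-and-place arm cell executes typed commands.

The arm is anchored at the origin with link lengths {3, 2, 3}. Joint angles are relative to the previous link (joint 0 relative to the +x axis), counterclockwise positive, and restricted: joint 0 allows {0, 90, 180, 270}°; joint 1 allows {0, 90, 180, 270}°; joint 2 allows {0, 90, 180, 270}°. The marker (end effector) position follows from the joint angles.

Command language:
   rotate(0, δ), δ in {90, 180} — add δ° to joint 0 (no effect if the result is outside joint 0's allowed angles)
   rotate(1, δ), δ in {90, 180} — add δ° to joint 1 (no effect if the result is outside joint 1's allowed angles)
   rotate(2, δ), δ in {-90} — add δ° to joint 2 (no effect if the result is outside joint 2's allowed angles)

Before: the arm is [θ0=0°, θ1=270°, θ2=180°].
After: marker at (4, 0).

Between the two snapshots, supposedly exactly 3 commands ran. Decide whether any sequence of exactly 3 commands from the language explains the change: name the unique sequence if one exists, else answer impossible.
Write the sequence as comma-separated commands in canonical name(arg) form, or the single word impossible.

rotate(1, 90), rotate(1, 90), rotate(1, 90)

t0: [θ0=0°, θ1=270°, θ2=180°]
t=1 rotate(1, 90) ⇒ [θ0=0°, θ1=0°, θ2=180°]
t=2 rotate(1, 90) ⇒ [θ0=0°, θ1=90°, θ2=180°]
t=3 rotate(1, 90) ⇒ [θ0=0°, θ1=180°, θ2=180°]
uniquely the one of 125 3-step routes that fits.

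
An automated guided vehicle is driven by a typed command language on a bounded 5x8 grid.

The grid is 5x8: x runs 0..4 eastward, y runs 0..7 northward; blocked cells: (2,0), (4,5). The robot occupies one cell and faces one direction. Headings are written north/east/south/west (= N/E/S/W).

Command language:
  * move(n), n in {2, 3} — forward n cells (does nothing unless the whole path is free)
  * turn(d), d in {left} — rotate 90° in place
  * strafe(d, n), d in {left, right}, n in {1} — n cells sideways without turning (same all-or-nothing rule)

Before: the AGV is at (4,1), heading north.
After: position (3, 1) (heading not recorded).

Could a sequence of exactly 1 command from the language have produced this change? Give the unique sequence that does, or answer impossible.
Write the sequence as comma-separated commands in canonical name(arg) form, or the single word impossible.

start: at (4,1), heading north
t=1 strafe(left, 1) ⇒ at (3,1), heading north
no rival 1-sequence matches.

strafe(left, 1)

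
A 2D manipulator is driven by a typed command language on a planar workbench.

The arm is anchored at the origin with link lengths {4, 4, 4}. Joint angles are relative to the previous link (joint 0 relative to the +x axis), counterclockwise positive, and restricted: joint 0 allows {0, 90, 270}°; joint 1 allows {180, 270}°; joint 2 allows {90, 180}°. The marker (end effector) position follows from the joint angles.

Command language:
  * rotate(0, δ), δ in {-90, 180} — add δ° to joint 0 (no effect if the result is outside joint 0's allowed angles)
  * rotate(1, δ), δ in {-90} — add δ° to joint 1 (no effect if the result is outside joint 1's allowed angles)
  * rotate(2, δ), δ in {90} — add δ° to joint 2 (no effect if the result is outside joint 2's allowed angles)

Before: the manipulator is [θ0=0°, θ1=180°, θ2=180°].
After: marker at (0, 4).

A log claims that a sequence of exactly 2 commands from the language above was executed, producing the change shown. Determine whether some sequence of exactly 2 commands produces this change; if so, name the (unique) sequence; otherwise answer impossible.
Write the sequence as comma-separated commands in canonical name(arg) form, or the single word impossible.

rotate(0, -90), rotate(0, 180)

key: order matters: swapping rotate(0, -90) and rotate(0, 180) lands elsewhere
t0: [θ0=0°, θ1=180°, θ2=180°]
[1] after rotate(0, -90): [θ0=270°, θ1=180°, θ2=180°]
[2] after rotate(0, 180): [θ0=90°, θ1=180°, θ2=180°]
no other 2-command option fits: unique.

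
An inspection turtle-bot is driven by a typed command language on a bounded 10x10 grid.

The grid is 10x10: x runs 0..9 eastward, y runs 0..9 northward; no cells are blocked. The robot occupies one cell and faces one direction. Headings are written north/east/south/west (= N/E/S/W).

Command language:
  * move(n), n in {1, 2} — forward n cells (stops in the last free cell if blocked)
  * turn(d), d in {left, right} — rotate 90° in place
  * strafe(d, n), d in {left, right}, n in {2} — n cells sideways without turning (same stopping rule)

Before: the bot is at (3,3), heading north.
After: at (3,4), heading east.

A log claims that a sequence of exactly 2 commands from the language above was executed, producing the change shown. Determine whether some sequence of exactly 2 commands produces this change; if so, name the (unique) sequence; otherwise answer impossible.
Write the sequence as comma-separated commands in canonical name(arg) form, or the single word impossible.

move(1), turn(right)

key: running turn(right) before move(1) would end elsewhere — order is forced
t0: at (3,3), heading north
1. move(1) → at (3,4), heading north
2. turn(right) → at (3,4), heading east
all 36 alternatives checked — unique.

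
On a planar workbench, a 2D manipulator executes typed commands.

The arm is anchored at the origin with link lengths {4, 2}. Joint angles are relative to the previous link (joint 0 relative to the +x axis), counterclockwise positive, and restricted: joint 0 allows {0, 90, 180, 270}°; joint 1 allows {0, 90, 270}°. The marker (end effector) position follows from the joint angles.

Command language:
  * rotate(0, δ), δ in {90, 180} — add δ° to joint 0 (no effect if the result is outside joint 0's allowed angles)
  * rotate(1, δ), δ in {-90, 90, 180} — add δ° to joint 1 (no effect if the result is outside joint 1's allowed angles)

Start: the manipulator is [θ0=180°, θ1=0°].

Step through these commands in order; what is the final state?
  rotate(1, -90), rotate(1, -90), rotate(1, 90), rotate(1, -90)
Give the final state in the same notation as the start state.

[θ0=180°, θ1=270°]

begin: [θ0=180°, θ1=0°]
1. rotate(1, -90) → [θ0=180°, θ1=270°]
2. rotate(1, -90) → [θ0=180°, θ1=270°]
3. rotate(1, 90) → [θ0=180°, θ1=0°]
4. rotate(1, -90) → [θ0=180°, θ1=270°]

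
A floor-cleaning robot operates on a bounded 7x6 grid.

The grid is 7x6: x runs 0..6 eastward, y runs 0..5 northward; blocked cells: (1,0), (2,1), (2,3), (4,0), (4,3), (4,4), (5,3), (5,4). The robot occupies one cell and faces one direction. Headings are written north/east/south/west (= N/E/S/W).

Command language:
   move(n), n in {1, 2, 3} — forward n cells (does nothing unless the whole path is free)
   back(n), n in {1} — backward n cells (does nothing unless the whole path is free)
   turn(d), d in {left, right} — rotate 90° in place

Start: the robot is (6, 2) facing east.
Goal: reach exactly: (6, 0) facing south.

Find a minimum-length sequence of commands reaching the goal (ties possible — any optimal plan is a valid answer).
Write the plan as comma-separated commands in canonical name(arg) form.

turn(right), move(2)

from: (6, 2) facing east
t=1 turn(right) ⇒ (6, 2) facing south
t=2 move(2) ⇒ (6, 0) facing south
no 1-step plan works, so 2 is optimal.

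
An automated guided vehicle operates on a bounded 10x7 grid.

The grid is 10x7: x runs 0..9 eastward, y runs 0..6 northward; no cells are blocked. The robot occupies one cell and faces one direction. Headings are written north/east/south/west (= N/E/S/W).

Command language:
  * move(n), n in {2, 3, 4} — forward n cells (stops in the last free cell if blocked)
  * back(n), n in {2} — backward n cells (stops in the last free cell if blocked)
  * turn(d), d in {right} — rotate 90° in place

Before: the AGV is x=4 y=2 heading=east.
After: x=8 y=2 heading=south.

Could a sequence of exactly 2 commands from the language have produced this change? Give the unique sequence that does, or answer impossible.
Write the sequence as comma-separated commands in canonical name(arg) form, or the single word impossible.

key: running turn(right) before move(4) would end elsewhere — order is forced
t0: x=4 y=2 heading=east
t=1 move(4) ⇒ x=8 y=2 heading=east
t=2 turn(right) ⇒ x=8 y=2 heading=south
no other 2-command option fits: unique.

move(4), turn(right)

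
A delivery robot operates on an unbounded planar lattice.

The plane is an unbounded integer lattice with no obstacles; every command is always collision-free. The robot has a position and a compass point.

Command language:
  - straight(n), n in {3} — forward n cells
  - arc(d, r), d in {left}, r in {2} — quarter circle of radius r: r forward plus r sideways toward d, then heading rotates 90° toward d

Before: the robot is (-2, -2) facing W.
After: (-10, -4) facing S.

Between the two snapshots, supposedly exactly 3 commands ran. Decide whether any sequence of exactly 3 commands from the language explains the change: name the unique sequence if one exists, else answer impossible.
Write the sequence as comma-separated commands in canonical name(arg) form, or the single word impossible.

straight(3), straight(3), arc(left, 2)

key: order matters: swapping straight(3) and arc(left, 2) lands elsewhere
start: (-2, -2) facing W
1. straight(3) → (-5, -2) facing W
2. straight(3) → (-8, -2) facing W
3. arc(left, 2) → (-10, -4) facing S
no other 3-command option fits: unique.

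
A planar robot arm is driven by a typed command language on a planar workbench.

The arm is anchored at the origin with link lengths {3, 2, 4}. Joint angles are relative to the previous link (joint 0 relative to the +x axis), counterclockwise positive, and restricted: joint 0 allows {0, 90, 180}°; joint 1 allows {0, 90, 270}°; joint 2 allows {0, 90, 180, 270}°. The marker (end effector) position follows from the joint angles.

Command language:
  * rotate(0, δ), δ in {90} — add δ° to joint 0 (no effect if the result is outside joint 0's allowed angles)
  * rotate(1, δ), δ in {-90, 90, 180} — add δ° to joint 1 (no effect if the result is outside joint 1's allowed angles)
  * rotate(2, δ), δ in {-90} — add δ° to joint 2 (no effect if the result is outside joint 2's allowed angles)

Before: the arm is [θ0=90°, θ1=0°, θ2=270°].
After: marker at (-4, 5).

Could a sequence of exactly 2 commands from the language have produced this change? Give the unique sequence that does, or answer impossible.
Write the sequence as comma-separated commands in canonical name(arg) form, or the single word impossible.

rotate(2, -90), rotate(2, -90)

t0: [θ0=90°, θ1=0°, θ2=270°]
t=1 rotate(2, -90) ⇒ [θ0=90°, θ1=0°, θ2=180°]
t=2 rotate(2, -90) ⇒ [θ0=90°, θ1=0°, θ2=90°]
uniquely the one of 25 2-step routes that fits.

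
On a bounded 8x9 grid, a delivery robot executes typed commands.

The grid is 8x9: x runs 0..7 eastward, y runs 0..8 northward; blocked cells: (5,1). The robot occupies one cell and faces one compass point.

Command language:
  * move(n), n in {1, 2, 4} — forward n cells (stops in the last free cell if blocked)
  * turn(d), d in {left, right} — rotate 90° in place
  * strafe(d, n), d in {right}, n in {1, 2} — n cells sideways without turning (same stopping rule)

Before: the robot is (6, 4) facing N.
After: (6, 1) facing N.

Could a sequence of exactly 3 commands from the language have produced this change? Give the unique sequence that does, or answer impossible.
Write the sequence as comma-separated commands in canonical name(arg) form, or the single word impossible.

no 3-step route produces this change.

impossible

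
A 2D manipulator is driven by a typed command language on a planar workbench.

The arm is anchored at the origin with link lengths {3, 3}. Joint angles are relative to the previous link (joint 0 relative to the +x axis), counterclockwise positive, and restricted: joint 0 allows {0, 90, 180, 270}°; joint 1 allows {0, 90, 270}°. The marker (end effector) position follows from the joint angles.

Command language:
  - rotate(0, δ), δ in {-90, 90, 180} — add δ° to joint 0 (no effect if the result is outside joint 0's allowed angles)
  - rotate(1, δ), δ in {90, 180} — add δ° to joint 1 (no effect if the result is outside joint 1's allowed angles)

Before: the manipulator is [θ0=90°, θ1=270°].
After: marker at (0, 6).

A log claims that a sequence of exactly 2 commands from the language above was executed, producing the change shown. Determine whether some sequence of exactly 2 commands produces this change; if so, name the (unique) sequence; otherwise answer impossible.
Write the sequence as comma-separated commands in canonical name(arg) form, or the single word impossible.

key: order matters: swapping rotate(1, 90) and rotate(1, 180) lands elsewhere
from: [θ0=90°, θ1=270°]
step 1 (rotate(1, 90)): [θ0=90°, θ1=0°]
step 2 (rotate(1, 180)): [θ0=90°, θ1=0°]
no rival 2-sequence matches.

rotate(1, 90), rotate(1, 180)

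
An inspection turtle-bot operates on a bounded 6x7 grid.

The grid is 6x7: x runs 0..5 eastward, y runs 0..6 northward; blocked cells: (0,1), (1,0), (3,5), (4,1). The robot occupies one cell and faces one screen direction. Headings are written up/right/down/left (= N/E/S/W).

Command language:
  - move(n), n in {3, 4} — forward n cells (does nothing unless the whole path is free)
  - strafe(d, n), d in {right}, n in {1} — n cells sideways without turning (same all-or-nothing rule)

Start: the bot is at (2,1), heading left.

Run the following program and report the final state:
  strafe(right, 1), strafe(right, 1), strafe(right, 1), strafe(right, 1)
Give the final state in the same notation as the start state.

start: at (2,1), heading left
t=1 strafe(right, 1) ⇒ at (2,2), heading left
t=2 strafe(right, 1) ⇒ at (2,3), heading left
t=3 strafe(right, 1) ⇒ at (2,4), heading left
t=4 strafe(right, 1) ⇒ at (2,5), heading left

at (2,5), heading left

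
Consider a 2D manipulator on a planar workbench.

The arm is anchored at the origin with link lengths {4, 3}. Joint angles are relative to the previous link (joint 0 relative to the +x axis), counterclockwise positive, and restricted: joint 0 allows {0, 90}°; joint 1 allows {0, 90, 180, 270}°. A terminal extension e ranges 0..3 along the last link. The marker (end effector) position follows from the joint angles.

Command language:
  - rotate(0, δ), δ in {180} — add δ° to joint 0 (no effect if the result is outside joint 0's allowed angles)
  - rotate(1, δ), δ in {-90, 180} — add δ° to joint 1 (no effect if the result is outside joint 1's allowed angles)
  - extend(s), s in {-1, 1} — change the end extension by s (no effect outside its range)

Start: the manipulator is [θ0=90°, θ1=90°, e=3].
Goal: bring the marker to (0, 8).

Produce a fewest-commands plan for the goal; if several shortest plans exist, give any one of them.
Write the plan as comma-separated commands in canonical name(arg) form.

extend(-1), extend(-1), rotate(1, -90)

from: [θ0=90°, θ1=90°, e=3]
step 1 (extend(-1)): [θ0=90°, θ1=90°, e=2]
step 2 (extend(-1)): [θ0=90°, θ1=90°, e=1]
step 3 (rotate(1, -90)): [θ0=90°, θ1=0°, e=1]
shorter routes all fall short; 3 is best.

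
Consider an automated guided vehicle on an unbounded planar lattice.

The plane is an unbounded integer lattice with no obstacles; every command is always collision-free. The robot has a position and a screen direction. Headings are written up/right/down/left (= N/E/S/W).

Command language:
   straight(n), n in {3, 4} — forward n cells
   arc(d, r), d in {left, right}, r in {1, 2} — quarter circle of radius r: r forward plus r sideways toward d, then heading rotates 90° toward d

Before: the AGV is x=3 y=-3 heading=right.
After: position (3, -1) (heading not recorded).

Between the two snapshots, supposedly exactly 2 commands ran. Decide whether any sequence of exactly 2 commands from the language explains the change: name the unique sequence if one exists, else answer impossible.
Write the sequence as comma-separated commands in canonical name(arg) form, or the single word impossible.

t0: x=3 y=-3 heading=right
[1] after arc(left, 1): x=4 y=-2 heading=up
[2] after arc(left, 1): x=3 y=-1 heading=left
no rival 2-sequence matches.

arc(left, 1), arc(left, 1)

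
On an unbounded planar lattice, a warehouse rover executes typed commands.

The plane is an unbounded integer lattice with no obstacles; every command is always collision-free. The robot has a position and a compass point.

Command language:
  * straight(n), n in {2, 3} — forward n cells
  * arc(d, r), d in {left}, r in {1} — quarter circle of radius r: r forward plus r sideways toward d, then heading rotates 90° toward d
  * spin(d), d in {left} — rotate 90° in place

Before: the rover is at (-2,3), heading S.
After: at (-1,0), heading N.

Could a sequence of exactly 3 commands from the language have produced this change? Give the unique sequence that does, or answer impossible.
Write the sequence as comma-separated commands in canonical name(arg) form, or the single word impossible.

key: order matters: swapping straight(2) and spin(left) lands elsewhere
start: at (-2,3), heading S
t=1 straight(2) ⇒ at (-2,1), heading S
t=2 arc(left, 1) ⇒ at (-1,0), heading E
t=3 spin(left) ⇒ at (-1,0), heading N
uniquely the one of 64 3-step routes that fits.

straight(2), arc(left, 1), spin(left)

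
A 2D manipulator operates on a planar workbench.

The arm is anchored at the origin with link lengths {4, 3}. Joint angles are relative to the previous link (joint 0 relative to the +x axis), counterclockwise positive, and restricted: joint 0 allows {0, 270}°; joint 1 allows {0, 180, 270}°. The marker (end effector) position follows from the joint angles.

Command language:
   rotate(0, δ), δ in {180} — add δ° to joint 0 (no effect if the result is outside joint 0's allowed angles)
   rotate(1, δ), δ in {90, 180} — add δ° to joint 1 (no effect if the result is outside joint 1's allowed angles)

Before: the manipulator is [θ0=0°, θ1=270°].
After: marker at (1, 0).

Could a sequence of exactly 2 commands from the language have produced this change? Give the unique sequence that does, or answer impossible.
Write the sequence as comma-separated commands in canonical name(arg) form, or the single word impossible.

key: order matters: swapping rotate(1, 90) and rotate(1, 180) lands elsewhere
start: [θ0=0°, θ1=270°]
t=1 rotate(1, 90) ⇒ [θ0=0°, θ1=0°]
t=2 rotate(1, 180) ⇒ [θ0=0°, θ1=180°]
no rival 2-sequence matches.

rotate(1, 90), rotate(1, 180)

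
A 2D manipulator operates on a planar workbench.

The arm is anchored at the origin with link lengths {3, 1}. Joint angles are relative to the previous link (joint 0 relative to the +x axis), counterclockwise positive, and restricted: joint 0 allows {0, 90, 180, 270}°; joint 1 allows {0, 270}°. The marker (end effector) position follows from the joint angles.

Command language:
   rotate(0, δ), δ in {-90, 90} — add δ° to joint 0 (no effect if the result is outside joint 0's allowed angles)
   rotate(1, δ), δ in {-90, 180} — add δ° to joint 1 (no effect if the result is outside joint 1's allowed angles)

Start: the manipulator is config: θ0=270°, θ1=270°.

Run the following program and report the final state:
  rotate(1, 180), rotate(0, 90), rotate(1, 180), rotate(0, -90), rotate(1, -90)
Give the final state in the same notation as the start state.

config: θ0=270°, θ1=270°

initial: config: θ0=270°, θ1=270°
1. rotate(1, 180) → config: θ0=270°, θ1=270°
2. rotate(0, 90) → config: θ0=0°, θ1=270°
3. rotate(1, 180) → config: θ0=0°, θ1=270°
4. rotate(0, -90) → config: θ0=270°, θ1=270°
5. rotate(1, -90) → config: θ0=270°, θ1=270°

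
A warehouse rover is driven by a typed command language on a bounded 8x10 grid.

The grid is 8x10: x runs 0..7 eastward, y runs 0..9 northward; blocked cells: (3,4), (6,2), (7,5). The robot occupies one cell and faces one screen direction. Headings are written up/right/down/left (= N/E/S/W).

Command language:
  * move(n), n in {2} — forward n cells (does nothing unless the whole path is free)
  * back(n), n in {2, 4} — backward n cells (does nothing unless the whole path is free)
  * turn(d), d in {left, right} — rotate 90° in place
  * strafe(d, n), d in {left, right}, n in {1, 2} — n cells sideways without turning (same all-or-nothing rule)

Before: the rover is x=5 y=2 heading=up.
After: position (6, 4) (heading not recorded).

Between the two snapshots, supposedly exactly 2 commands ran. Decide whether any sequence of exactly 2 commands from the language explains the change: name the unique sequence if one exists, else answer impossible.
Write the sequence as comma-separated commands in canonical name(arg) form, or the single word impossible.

key: order matters: swapping move(2) and strafe(right, 1) lands elsewhere
t0: x=5 y=2 heading=up
1. move(2) → x=5 y=4 heading=up
2. strafe(right, 1) → x=6 y=4 heading=up
no rival 2-sequence matches.

move(2), strafe(right, 1)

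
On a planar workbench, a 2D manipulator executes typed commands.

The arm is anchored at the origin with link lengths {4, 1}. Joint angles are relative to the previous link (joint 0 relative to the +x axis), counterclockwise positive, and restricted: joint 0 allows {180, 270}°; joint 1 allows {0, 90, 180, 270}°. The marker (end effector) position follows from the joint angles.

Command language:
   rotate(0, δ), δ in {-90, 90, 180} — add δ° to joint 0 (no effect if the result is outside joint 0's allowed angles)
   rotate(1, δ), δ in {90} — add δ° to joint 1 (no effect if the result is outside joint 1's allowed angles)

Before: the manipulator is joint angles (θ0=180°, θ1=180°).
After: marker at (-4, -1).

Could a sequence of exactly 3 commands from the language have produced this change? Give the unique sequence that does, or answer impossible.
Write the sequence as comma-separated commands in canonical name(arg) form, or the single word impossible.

start: joint angles (θ0=180°, θ1=180°)
[1] after rotate(1, 90): joint angles (θ0=180°, θ1=270°)
[2] after rotate(1, 90): joint angles (θ0=180°, θ1=0°)
[3] after rotate(1, 90): joint angles (θ0=180°, θ1=90°)
uniquely the one of 64 3-step routes that fits.

rotate(1, 90), rotate(1, 90), rotate(1, 90)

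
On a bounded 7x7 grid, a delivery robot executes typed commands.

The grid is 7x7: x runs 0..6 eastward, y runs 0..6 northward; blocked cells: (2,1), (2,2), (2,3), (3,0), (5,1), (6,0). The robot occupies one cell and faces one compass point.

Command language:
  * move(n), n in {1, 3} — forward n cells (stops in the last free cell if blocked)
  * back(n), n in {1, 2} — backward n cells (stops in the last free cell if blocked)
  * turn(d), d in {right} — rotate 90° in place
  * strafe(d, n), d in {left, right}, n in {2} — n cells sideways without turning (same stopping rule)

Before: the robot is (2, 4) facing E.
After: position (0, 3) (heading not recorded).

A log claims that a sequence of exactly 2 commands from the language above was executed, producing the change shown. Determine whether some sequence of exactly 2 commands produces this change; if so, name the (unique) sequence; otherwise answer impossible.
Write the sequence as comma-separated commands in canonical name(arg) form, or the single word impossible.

impossible

no 2-step route produces this change.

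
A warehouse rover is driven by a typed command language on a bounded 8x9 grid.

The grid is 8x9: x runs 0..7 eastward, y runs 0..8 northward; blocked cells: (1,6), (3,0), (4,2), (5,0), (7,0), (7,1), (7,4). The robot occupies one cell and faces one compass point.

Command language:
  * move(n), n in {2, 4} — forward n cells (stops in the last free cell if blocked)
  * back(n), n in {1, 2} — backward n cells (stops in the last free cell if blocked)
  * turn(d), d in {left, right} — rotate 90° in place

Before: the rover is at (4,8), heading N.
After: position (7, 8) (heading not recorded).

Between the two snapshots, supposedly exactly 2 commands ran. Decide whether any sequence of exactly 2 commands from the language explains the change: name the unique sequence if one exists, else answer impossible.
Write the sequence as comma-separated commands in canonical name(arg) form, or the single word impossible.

key: move(4) runs into the grid edge before its full distance
initial: at (4,8), heading N
step 1 (turn(right)): at (4,8), heading E
step 2 (move(4)): at (7,8), heading E
all 36 alternatives checked — unique.

turn(right), move(4)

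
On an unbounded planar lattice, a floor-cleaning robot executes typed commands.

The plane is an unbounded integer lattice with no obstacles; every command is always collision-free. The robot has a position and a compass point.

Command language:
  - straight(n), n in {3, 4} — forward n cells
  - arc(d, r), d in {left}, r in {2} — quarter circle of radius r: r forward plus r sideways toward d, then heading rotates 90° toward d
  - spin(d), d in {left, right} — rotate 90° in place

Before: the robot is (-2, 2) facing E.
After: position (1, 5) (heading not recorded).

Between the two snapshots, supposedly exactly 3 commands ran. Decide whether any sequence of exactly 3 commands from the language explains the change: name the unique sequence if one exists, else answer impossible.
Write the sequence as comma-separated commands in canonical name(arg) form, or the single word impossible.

begin: (-2, 2) facing E
[1] after straight(3): (1, 2) facing E
[2] after spin(left): (1, 2) facing N
[3] after straight(3): (1, 5) facing N
all 125 alternatives checked — unique.

straight(3), spin(left), straight(3)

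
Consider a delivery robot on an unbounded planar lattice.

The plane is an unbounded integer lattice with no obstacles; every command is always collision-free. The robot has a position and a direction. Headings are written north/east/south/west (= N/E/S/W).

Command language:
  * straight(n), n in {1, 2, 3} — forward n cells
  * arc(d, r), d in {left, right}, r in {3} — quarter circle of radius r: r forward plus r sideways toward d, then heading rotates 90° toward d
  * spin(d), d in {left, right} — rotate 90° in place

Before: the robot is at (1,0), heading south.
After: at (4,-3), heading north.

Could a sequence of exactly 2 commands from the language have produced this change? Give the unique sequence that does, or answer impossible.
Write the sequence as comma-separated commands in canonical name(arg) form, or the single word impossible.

key: cell and facing (now N) both changed — the 2 commands mix motion and turning
t0: at (1,0), heading south
t=1 arc(left, 3) ⇒ at (4,-3), heading east
t=2 spin(left) ⇒ at (4,-3), heading north
no rival 2-sequence matches.

arc(left, 3), spin(left)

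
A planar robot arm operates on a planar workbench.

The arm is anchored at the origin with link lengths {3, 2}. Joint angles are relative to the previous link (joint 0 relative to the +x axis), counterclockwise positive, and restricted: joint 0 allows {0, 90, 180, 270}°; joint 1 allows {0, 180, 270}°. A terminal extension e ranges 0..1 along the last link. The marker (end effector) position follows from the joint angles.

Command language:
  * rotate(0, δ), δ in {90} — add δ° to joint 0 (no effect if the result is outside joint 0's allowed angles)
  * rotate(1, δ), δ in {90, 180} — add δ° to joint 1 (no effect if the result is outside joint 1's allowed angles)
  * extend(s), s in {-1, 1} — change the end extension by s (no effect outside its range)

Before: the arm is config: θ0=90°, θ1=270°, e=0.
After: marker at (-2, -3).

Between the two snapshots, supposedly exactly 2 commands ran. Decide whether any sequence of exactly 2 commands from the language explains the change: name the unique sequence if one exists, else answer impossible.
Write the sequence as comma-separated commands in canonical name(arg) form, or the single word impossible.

t0: config: θ0=90°, θ1=270°, e=0
t=1 rotate(0, 90) ⇒ config: θ0=180°, θ1=270°, e=0
t=2 rotate(0, 90) ⇒ config: θ0=270°, θ1=270°, e=0
all 25 alternatives checked — unique.

rotate(0, 90), rotate(0, 90)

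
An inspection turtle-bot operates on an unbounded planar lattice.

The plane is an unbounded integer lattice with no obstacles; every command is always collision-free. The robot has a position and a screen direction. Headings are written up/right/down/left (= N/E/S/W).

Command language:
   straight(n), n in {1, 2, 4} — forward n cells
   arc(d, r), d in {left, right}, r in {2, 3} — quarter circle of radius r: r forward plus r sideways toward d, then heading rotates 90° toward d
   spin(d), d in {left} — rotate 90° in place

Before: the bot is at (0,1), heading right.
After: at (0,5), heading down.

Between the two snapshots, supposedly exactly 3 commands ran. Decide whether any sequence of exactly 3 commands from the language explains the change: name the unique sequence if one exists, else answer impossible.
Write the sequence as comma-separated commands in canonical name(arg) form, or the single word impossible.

key: order matters: swapping arc(left, 2) and spin(left) lands elsewhere
from: at (0,1), heading right
step 1 (arc(left, 2)): at (2,3), heading up
step 2 (arc(left, 2)): at (0,5), heading left
step 3 (spin(left)): at (0,5), heading down
no other 3-command option fits: unique.

arc(left, 2), arc(left, 2), spin(left)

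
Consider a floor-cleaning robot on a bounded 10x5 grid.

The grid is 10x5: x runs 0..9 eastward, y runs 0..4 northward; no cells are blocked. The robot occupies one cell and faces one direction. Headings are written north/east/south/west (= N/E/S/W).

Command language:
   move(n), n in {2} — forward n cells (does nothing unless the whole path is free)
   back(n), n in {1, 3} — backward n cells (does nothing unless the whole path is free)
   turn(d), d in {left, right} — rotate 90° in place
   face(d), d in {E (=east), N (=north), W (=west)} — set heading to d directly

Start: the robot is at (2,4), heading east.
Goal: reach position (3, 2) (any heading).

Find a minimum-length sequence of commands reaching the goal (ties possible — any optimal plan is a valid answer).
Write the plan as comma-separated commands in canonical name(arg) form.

back(1), move(2), turn(right), move(2)

begin: at (2,4), heading east
1. back(1) → at (1,4), heading east
2. move(2) → at (3,4), heading east
3. turn(right) → at (3,4), heading south
4. move(2) → at (3,2), heading south
nothing shorter than 4 reaches the goal.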